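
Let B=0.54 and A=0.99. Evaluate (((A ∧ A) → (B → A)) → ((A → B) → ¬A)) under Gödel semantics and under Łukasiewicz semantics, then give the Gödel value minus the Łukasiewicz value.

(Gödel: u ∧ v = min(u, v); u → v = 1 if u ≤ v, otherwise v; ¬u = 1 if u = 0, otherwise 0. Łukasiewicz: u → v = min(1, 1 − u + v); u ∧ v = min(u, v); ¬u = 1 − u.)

Gödel evaluation:
  (A ∧ A) = min(0.99, 0.99) = 0.99
  (B → A): 0.54 ≤ 0.99, so result = 1
  ((A ∧ A) → (B → A)): 0.99 ≤ 1, so result = 1
  (A → B): 0.99 > 0.54, so result = 0.54
  ¬A: Gödel ¬ of 0.99 = 0 (operand ≠ 0)
  ((A → B) → ¬A): 0.54 > 0, so result = 0
  (((A ∧ A) → (B → A)) → ((A → B) → ¬A)): 1 > 0, so result = 0
  Gödel value = 0
Łukasiewicz evaluation:
  (A ∧ A) = min(0.99, 0.99) = 0.99
  (B → A): min(1, 1 − 0.54 + 0.99) = 1
  ((A ∧ A) → (B → A)): min(1, 1 − 0.99 + 1) = 1
  (A → B): min(1, 1 − 0.99 + 0.54) = 0.55
  ¬A: Łukasiewicz ¬ gives 1 − 0.99 = 0.01
  ((A → B) → ¬A): min(1, 1 − 0.55 + 0.01) = 0.46
  (((A ∧ A) → (B → A)) → ((A → B) → ¬A)): min(1, 1 − 1 + 0.46) = 0.46
  Łukasiewicz value = 0.46
Difference: 0 − 0.46 = -0.46

-0.46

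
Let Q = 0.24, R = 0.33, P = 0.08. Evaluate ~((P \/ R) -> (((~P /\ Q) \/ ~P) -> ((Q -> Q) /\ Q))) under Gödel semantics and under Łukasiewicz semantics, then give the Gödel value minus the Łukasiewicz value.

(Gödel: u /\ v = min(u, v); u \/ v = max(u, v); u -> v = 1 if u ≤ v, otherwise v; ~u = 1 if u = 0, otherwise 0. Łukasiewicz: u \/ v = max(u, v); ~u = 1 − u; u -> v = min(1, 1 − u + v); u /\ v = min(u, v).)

Gödel evaluation:
  (P \/ R) = max(0.08, 0.33) = 0.33
  ~P: Gödel ¬ of 0.08 = 0 (operand ≠ 0)
  (~P /\ Q) = min(0, 0.24) = 0
  ~P: Gödel ¬ of 0.08 = 0 (operand ≠ 0)
  ((~P /\ Q) \/ ~P) = max(0, 0) = 0
  (Q -> Q): 0.24 ≤ 0.24, so result = 1
  ((Q -> Q) /\ Q) = min(1, 0.24) = 0.24
  (((~P /\ Q) \/ ~P) -> ((Q -> Q) /\ Q)): 0 ≤ 0.24, so result = 1
  ((P \/ R) -> (((~P /\ Q) \/ ~P) -> ((Q -> Q) /\ Q))): 0.33 ≤ 1, so result = 1
  ~((P \/ R) -> (((~P /\ Q) \/ ~P) -> ((Q -> Q) /\ Q))): Gödel ¬ of 1 = 0 (operand ≠ 0)
  Gödel value = 0
Łukasiewicz evaluation:
  (P \/ R) = max(0.08, 0.33) = 0.33
  ~P: Łukasiewicz ¬ gives 1 − 0.08 = 0.92
  (~P /\ Q) = min(0.92, 0.24) = 0.24
  ~P: Łukasiewicz ¬ gives 1 − 0.08 = 0.92
  ((~P /\ Q) \/ ~P) = max(0.24, 0.92) = 0.92
  (Q -> Q): min(1, 1 − 0.24 + 0.24) = 1
  ((Q -> Q) /\ Q) = min(1, 0.24) = 0.24
  (((~P /\ Q) \/ ~P) -> ((Q -> Q) /\ Q)): min(1, 1 − 0.92 + 0.24) = 0.32
  ((P \/ R) -> (((~P /\ Q) \/ ~P) -> ((Q -> Q) /\ Q))): min(1, 1 − 0.33 + 0.32) = 0.99
  ~((P \/ R) -> (((~P /\ Q) \/ ~P) -> ((Q -> Q) /\ Q))): Łukasiewicz ¬ gives 1 − 0.99 = 0.01
  Łukasiewicz value = 0.01
Difference: 0 − 0.01 = -0.01

-0.01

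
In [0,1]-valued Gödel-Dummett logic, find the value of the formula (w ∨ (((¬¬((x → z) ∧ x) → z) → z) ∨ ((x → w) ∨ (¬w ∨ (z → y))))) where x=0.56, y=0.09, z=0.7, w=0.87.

(x → z): 0.56 ≤ 0.7, so result = 1
((x → z) ∧ x) = min(1, 0.56) = 0.56
¬((x → z) ∧ x): Gödel ¬ of 0.56 = 0 (operand ≠ 0)
¬¬((x → z) ∧ x): Gödel ¬ of 0 = 1 (operand is 0)
(¬¬((x → z) ∧ x) → z): 1 > 0.7, so result = 0.7
((¬¬((x → z) ∧ x) → z) → z): 0.7 ≤ 0.7, so result = 1
(x → w): 0.56 ≤ 0.87, so result = 1
¬w: Gödel ¬ of 0.87 = 0 (operand ≠ 0)
(z → y): 0.7 > 0.09, so result = 0.09
(¬w ∨ (z → y)) = max(0, 0.09) = 0.09
((x → w) ∨ (¬w ∨ (z → y))) = max(1, 0.09) = 1
(((¬¬((x → z) ∧ x) → z) → z) ∨ ((x → w) ∨ (¬w ∨ (z → y)))) = max(1, 1) = 1
(w ∨ (((¬¬((x → z) ∧ x) → z) → z) ∨ ((x → w) ∨ (¬w ∨ (z → y))))) = max(0.87, 1) = 1

1.00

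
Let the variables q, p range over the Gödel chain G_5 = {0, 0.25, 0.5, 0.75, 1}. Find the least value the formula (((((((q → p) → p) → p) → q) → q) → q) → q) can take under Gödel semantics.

0.25

The minimum is attained at q = 0.25, p = 0:
  (q → p): 0.25 > 0, so result = 0
  ((q → p) → p): 0 ≤ 0, so result = 1
  (((q → p) → p) → p): 1 > 0, so result = 0
  ((((q → p) → p) → p) → q): 0 ≤ 0.25, so result = 1
  (((((q → p) → p) → p) → q) → q): 1 > 0.25, so result = 0.25
  ((((((q → p) → p) → p) → q) → q) → q): 0.25 ≤ 0.25, so result = 1
  (((((((q → p) → p) → p) → q) → q) → q) → q): 1 > 0.25, so result = 0.25
Checking all 25 assignments confirms none give a value below 0.25.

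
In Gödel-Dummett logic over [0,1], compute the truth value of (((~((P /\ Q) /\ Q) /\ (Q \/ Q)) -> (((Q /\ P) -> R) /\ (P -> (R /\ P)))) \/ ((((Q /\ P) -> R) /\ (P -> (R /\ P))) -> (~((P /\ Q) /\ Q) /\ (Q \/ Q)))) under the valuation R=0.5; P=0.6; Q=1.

1.00

(P /\ Q) = min(0.6, 1) = 0.6
((P /\ Q) /\ Q) = min(0.6, 1) = 0.6
~((P /\ Q) /\ Q): Gödel ¬ of 0.6 = 0 (operand ≠ 0)
(Q \/ Q) = max(1, 1) = 1
(~((P /\ Q) /\ Q) /\ (Q \/ Q)) = min(0, 1) = 0
(Q /\ P) = min(1, 0.6) = 0.6
((Q /\ P) -> R): 0.6 > 0.5, so result = 0.5
(R /\ P) = min(0.5, 0.6) = 0.5
(P -> (R /\ P)): 0.6 > 0.5, so result = 0.5
(((Q /\ P) -> R) /\ (P -> (R /\ P))) = min(0.5, 0.5) = 0.5
((~((P /\ Q) /\ Q) /\ (Q \/ Q)) -> (((Q /\ P) -> R) /\ (P -> (R /\ P)))): 0 ≤ 0.5, so result = 1
(Q /\ P) = min(1, 0.6) = 0.6
((Q /\ P) -> R): 0.6 > 0.5, so result = 0.5
(R /\ P) = min(0.5, 0.6) = 0.5
(P -> (R /\ P)): 0.6 > 0.5, so result = 0.5
(((Q /\ P) -> R) /\ (P -> (R /\ P))) = min(0.5, 0.5) = 0.5
(P /\ Q) = min(0.6, 1) = 0.6
((P /\ Q) /\ Q) = min(0.6, 1) = 0.6
~((P /\ Q) /\ Q): Gödel ¬ of 0.6 = 0 (operand ≠ 0)
(Q \/ Q) = max(1, 1) = 1
(~((P /\ Q) /\ Q) /\ (Q \/ Q)) = min(0, 1) = 0
((((Q /\ P) -> R) /\ (P -> (R /\ P))) -> (~((P /\ Q) /\ Q) /\ (Q \/ Q))): 0.5 > 0, so result = 0
(((~((P /\ Q) /\ Q) /\ (Q \/ Q)) -> (((Q /\ P) -> R) /\ (P -> (R /\ P)))) \/ ((((Q /\ P) -> R) /\ (P -> (R /\ P))) -> (~((P /\ Q) /\ Q) /\ (Q \/ Q)))) = max(1, 0) = 1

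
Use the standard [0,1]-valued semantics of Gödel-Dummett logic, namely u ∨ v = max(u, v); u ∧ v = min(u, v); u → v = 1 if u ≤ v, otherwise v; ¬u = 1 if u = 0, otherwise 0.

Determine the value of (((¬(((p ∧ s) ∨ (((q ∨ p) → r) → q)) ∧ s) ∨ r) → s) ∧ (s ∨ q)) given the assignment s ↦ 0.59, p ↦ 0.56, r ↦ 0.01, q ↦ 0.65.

(p ∧ s) = min(0.56, 0.59) = 0.56
(q ∨ p) = max(0.65, 0.56) = 0.65
((q ∨ p) → r): 0.65 > 0.01, so result = 0.01
(((q ∨ p) → r) → q): 0.01 ≤ 0.65, so result = 1
((p ∧ s) ∨ (((q ∨ p) → r) → q)) = max(0.56, 1) = 1
(((p ∧ s) ∨ (((q ∨ p) → r) → q)) ∧ s) = min(1, 0.59) = 0.59
¬(((p ∧ s) ∨ (((q ∨ p) → r) → q)) ∧ s): Gödel ¬ of 0.59 = 0 (operand ≠ 0)
(¬(((p ∧ s) ∨ (((q ∨ p) → r) → q)) ∧ s) ∨ r) = max(0, 0.01) = 0.01
((¬(((p ∧ s) ∨ (((q ∨ p) → r) → q)) ∧ s) ∨ r) → s): 0.01 ≤ 0.59, so result = 1
(s ∨ q) = max(0.59, 0.65) = 0.65
(((¬(((p ∧ s) ∨ (((q ∨ p) → r) → q)) ∧ s) ∨ r) → s) ∧ (s ∨ q)) = min(1, 0.65) = 0.65

0.65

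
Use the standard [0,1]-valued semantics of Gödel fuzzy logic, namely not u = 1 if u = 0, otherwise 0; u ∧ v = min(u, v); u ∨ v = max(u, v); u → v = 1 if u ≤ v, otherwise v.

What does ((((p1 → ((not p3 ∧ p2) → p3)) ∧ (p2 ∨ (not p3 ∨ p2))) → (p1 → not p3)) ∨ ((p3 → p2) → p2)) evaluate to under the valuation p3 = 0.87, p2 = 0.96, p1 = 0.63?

0.96

not p3: Gödel ¬ of 0.87 = 0 (operand ≠ 0)
(not p3 ∧ p2) = min(0, 0.96) = 0
((not p3 ∧ p2) → p3): 0 ≤ 0.87, so result = 1
(p1 → ((not p3 ∧ p2) → p3)): 0.63 ≤ 1, so result = 1
not p3: Gödel ¬ of 0.87 = 0 (operand ≠ 0)
(not p3 ∨ p2) = max(0, 0.96) = 0.96
(p2 ∨ (not p3 ∨ p2)) = max(0.96, 0.96) = 0.96
((p1 → ((not p3 ∧ p2) → p3)) ∧ (p2 ∨ (not p3 ∨ p2))) = min(1, 0.96) = 0.96
not p3: Gödel ¬ of 0.87 = 0 (operand ≠ 0)
(p1 → not p3): 0.63 > 0, so result = 0
(((p1 → ((not p3 ∧ p2) → p3)) ∧ (p2 ∨ (not p3 ∨ p2))) → (p1 → not p3)): 0.96 > 0, so result = 0
(p3 → p2): 0.87 ≤ 0.96, so result = 1
((p3 → p2) → p2): 1 > 0.96, so result = 0.96
((((p1 → ((not p3 ∧ p2) → p3)) ∧ (p2 ∨ (not p3 ∨ p2))) → (p1 → not p3)) ∨ ((p3 → p2) → p2)) = max(0, 0.96) = 0.96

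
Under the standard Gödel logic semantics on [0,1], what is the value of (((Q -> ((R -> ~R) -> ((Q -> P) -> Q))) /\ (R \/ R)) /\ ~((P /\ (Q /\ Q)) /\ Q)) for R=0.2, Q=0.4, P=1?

0.00

~R: Gödel ¬ of 0.2 = 0 (operand ≠ 0)
(R -> ~R): 0.2 > 0, so result = 0
(Q -> P): 0.4 ≤ 1, so result = 1
((Q -> P) -> Q): 1 > 0.4, so result = 0.4
((R -> ~R) -> ((Q -> P) -> Q)): 0 ≤ 0.4, so result = 1
(Q -> ((R -> ~R) -> ((Q -> P) -> Q))): 0.4 ≤ 1, so result = 1
(R \/ R) = max(0.2, 0.2) = 0.2
((Q -> ((R -> ~R) -> ((Q -> P) -> Q))) /\ (R \/ R)) = min(1, 0.2) = 0.2
(Q /\ Q) = min(0.4, 0.4) = 0.4
(P /\ (Q /\ Q)) = min(1, 0.4) = 0.4
((P /\ (Q /\ Q)) /\ Q) = min(0.4, 0.4) = 0.4
~((P /\ (Q /\ Q)) /\ Q): Gödel ¬ of 0.4 = 0 (operand ≠ 0)
(((Q -> ((R -> ~R) -> ((Q -> P) -> Q))) /\ (R \/ R)) /\ ~((P /\ (Q /\ Q)) /\ Q)) = min(0.2, 0) = 0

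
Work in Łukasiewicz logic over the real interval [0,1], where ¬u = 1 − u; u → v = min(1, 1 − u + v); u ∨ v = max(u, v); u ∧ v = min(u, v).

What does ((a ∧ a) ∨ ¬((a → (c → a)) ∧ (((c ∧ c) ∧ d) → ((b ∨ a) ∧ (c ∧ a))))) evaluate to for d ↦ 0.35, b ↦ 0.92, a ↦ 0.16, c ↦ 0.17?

0.16

(a ∧ a) = min(0.16, 0.16) = 0.16
(c → a): min(1, 1 − 0.17 + 0.16) = 0.99
(a → (c → a)): min(1, 1 − 0.16 + 0.99) = 1
(c ∧ c) = min(0.17, 0.17) = 0.17
((c ∧ c) ∧ d) = min(0.17, 0.35) = 0.17
(b ∨ a) = max(0.92, 0.16) = 0.92
(c ∧ a) = min(0.17, 0.16) = 0.16
((b ∨ a) ∧ (c ∧ a)) = min(0.92, 0.16) = 0.16
(((c ∧ c) ∧ d) → ((b ∨ a) ∧ (c ∧ a))): min(1, 1 − 0.17 + 0.16) = 0.99
((a → (c → a)) ∧ (((c ∧ c) ∧ d) → ((b ∨ a) ∧ (c ∧ a)))) = min(1, 0.99) = 0.99
¬((a → (c → a)) ∧ (((c ∧ c) ∧ d) → ((b ∨ a) ∧ (c ∧ a)))): Łukasiewicz ¬ gives 1 − 0.99 = 0.01
((a ∧ a) ∨ ¬((a → (c → a)) ∧ (((c ∧ c) ∧ d) → ((b ∨ a) ∧ (c ∧ a))))) = max(0.16, 0.01) = 0.16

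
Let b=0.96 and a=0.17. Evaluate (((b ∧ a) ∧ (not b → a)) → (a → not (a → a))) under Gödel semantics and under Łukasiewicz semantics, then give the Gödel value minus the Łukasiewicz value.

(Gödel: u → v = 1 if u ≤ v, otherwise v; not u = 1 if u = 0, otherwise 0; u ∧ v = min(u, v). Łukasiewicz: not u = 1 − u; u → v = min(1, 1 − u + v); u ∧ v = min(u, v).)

-1.00

Gödel evaluation:
  (b ∧ a) = min(0.96, 0.17) = 0.17
  not b: Gödel ¬ of 0.96 = 0 (operand ≠ 0)
  (not b → a): 0 ≤ 0.17, so result = 1
  ((b ∧ a) ∧ (not b → a)) = min(0.17, 1) = 0.17
  (a → a): 0.17 ≤ 0.17, so result = 1
  not (a → a): Gödel ¬ of 1 = 0 (operand ≠ 0)
  (a → not (a → a)): 0.17 > 0, so result = 0
  (((b ∧ a) ∧ (not b → a)) → (a → not (a → a))): 0.17 > 0, so result = 0
  Gödel value = 0
Łukasiewicz evaluation:
  (b ∧ a) = min(0.96, 0.17) = 0.17
  not b: Łukasiewicz ¬ gives 1 − 0.96 = 0.04
  (not b → a): min(1, 1 − 0.04 + 0.17) = 1
  ((b ∧ a) ∧ (not b → a)) = min(0.17, 1) = 0.17
  (a → a): min(1, 1 − 0.17 + 0.17) = 1
  not (a → a): Łukasiewicz ¬ gives 1 − 1 = 0
  (a → not (a → a)): min(1, 1 − 0.17 + 0) = 0.83
  (((b ∧ a) ∧ (not b → a)) → (a → not (a → a))): min(1, 1 − 0.17 + 0.83) = 1
  Łukasiewicz value = 1
Difference: 0 − 1 = -1.00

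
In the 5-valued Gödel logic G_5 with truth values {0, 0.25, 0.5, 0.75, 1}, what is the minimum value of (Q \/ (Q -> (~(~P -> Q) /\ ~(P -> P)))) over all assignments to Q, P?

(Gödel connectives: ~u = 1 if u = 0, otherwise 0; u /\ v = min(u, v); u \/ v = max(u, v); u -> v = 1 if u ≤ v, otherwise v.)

The minimum is attained at Q = 0.25, P = 0:
  ~P: Gödel ¬ of 0 = 1 (operand is 0)
  (~P -> Q): 1 > 0.25, so result = 0.25
  ~(~P -> Q): Gödel ¬ of 0.25 = 0 (operand ≠ 0)
  (P -> P): 0 ≤ 0, so result = 1
  ~(P -> P): Gödel ¬ of 1 = 0 (operand ≠ 0)
  (~(~P -> Q) /\ ~(P -> P)) = min(0, 0) = 0
  (Q -> (~(~P -> Q) /\ ~(P -> P))): 0.25 > 0, so result = 0
  (Q \/ (Q -> (~(~P -> Q) /\ ~(P -> P)))) = max(0.25, 0) = 0.25
Checking all 25 assignments confirms none give a value below 0.25.

0.25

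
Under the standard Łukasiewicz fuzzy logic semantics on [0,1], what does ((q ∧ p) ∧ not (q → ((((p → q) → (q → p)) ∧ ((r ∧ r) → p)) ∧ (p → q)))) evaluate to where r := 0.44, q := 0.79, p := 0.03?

0.03

(q ∧ p) = min(0.79, 0.03) = 0.03
(p → q): min(1, 1 − 0.03 + 0.79) = 1
(q → p): min(1, 1 − 0.79 + 0.03) = 0.24
((p → q) → (q → p)): min(1, 1 − 1 + 0.24) = 0.24
(r ∧ r) = min(0.44, 0.44) = 0.44
((r ∧ r) → p): min(1, 1 − 0.44 + 0.03) = 0.59
(((p → q) → (q → p)) ∧ ((r ∧ r) → p)) = min(0.24, 0.59) = 0.24
(p → q): min(1, 1 − 0.03 + 0.79) = 1
((((p → q) → (q → p)) ∧ ((r ∧ r) → p)) ∧ (p → q)) = min(0.24, 1) = 0.24
(q → ((((p → q) → (q → p)) ∧ ((r ∧ r) → p)) ∧ (p → q))): min(1, 1 − 0.79 + 0.24) = 0.45
not (q → ((((p → q) → (q → p)) ∧ ((r ∧ r) → p)) ∧ (p → q))): Łukasiewicz ¬ gives 1 − 0.45 = 0.55
((q ∧ p) ∧ not (q → ((((p → q) → (q → p)) ∧ ((r ∧ r) → p)) ∧ (p → q)))) = min(0.03, 0.55) = 0.03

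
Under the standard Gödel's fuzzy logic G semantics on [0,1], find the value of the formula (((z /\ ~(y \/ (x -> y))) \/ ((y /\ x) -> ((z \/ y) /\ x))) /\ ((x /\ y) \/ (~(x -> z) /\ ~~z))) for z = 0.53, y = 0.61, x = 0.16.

(x -> y): 0.16 ≤ 0.61, so result = 1
(y \/ (x -> y)) = max(0.61, 1) = 1
~(y \/ (x -> y)): Gödel ¬ of 1 = 0 (operand ≠ 0)
(z /\ ~(y \/ (x -> y))) = min(0.53, 0) = 0
(y /\ x) = min(0.61, 0.16) = 0.16
(z \/ y) = max(0.53, 0.61) = 0.61
((z \/ y) /\ x) = min(0.61, 0.16) = 0.16
((y /\ x) -> ((z \/ y) /\ x)): 0.16 ≤ 0.16, so result = 1
((z /\ ~(y \/ (x -> y))) \/ ((y /\ x) -> ((z \/ y) /\ x))) = max(0, 1) = 1
(x /\ y) = min(0.16, 0.61) = 0.16
(x -> z): 0.16 ≤ 0.53, so result = 1
~(x -> z): Gödel ¬ of 1 = 0 (operand ≠ 0)
~z: Gödel ¬ of 0.53 = 0 (operand ≠ 0)
~~z: Gödel ¬ of 0 = 1 (operand is 0)
(~(x -> z) /\ ~~z) = min(0, 1) = 0
((x /\ y) \/ (~(x -> z) /\ ~~z)) = max(0.16, 0) = 0.16
(((z /\ ~(y \/ (x -> y))) \/ ((y /\ x) -> ((z \/ y) /\ x))) /\ ((x /\ y) \/ (~(x -> z) /\ ~~z))) = min(1, 0.16) = 0.16

0.16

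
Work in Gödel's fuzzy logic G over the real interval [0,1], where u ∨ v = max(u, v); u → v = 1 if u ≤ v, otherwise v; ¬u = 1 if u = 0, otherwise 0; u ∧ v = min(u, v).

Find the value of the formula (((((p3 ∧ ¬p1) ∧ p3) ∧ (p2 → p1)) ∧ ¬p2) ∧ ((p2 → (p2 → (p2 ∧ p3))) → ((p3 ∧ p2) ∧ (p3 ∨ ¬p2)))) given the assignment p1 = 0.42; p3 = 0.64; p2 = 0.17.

¬p1: Gödel ¬ of 0.42 = 0 (operand ≠ 0)
(p3 ∧ ¬p1) = min(0.64, 0) = 0
((p3 ∧ ¬p1) ∧ p3) = min(0, 0.64) = 0
(p2 → p1): 0.17 ≤ 0.42, so result = 1
(((p3 ∧ ¬p1) ∧ p3) ∧ (p2 → p1)) = min(0, 1) = 0
¬p2: Gödel ¬ of 0.17 = 0 (operand ≠ 0)
((((p3 ∧ ¬p1) ∧ p3) ∧ (p2 → p1)) ∧ ¬p2) = min(0, 0) = 0
(p2 ∧ p3) = min(0.17, 0.64) = 0.17
(p2 → (p2 ∧ p3)): 0.17 ≤ 0.17, so result = 1
(p2 → (p2 → (p2 ∧ p3))): 0.17 ≤ 1, so result = 1
(p3 ∧ p2) = min(0.64, 0.17) = 0.17
¬p2: Gödel ¬ of 0.17 = 0 (operand ≠ 0)
(p3 ∨ ¬p2) = max(0.64, 0) = 0.64
((p3 ∧ p2) ∧ (p3 ∨ ¬p2)) = min(0.17, 0.64) = 0.17
((p2 → (p2 → (p2 ∧ p3))) → ((p3 ∧ p2) ∧ (p3 ∨ ¬p2))): 1 > 0.17, so result = 0.17
(((((p3 ∧ ¬p1) ∧ p3) ∧ (p2 → p1)) ∧ ¬p2) ∧ ((p2 → (p2 → (p2 ∧ p3))) → ((p3 ∧ p2) ∧ (p3 ∨ ¬p2)))) = min(0, 0.17) = 0

0.00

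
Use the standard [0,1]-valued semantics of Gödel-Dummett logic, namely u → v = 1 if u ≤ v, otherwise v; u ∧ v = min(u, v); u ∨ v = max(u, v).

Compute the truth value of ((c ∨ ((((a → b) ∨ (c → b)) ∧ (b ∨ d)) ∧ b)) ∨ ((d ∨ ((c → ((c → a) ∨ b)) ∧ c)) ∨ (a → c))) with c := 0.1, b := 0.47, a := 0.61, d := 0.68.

0.68

(a → b): 0.61 > 0.47, so result = 0.47
(c → b): 0.1 ≤ 0.47, so result = 1
((a → b) ∨ (c → b)) = max(0.47, 1) = 1
(b ∨ d) = max(0.47, 0.68) = 0.68
(((a → b) ∨ (c → b)) ∧ (b ∨ d)) = min(1, 0.68) = 0.68
((((a → b) ∨ (c → b)) ∧ (b ∨ d)) ∧ b) = min(0.68, 0.47) = 0.47
(c ∨ ((((a → b) ∨ (c → b)) ∧ (b ∨ d)) ∧ b)) = max(0.1, 0.47) = 0.47
(c → a): 0.1 ≤ 0.61, so result = 1
((c → a) ∨ b) = max(1, 0.47) = 1
(c → ((c → a) ∨ b)): 0.1 ≤ 1, so result = 1
((c → ((c → a) ∨ b)) ∧ c) = min(1, 0.1) = 0.1
(d ∨ ((c → ((c → a) ∨ b)) ∧ c)) = max(0.68, 0.1) = 0.68
(a → c): 0.61 > 0.1, so result = 0.1
((d ∨ ((c → ((c → a) ∨ b)) ∧ c)) ∨ (a → c)) = max(0.68, 0.1) = 0.68
((c ∨ ((((a → b) ∨ (c → b)) ∧ (b ∨ d)) ∧ b)) ∨ ((d ∨ ((c → ((c → a) ∨ b)) ∧ c)) ∨ (a → c))) = max(0.47, 0.68) = 0.68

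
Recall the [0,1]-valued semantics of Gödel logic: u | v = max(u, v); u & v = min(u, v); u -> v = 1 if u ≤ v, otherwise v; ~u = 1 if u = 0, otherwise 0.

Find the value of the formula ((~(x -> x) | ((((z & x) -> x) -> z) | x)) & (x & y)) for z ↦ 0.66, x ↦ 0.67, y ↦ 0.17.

0.17

(x -> x): 0.67 ≤ 0.67, so result = 1
~(x -> x): Gödel ¬ of 1 = 0 (operand ≠ 0)
(z & x) = min(0.66, 0.67) = 0.66
((z & x) -> x): 0.66 ≤ 0.67, so result = 1
(((z & x) -> x) -> z): 1 > 0.66, so result = 0.66
((((z & x) -> x) -> z) | x) = max(0.66, 0.67) = 0.67
(~(x -> x) | ((((z & x) -> x) -> z) | x)) = max(0, 0.67) = 0.67
(x & y) = min(0.67, 0.17) = 0.17
((~(x -> x) | ((((z & x) -> x) -> z) | x)) & (x & y)) = min(0.67, 0.17) = 0.17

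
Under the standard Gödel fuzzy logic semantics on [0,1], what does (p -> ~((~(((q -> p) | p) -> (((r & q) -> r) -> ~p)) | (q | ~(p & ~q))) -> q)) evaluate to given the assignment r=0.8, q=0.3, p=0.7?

(q -> p): 0.3 ≤ 0.7, so result = 1
((q -> p) | p) = max(1, 0.7) = 1
(r & q) = min(0.8, 0.3) = 0.3
((r & q) -> r): 0.3 ≤ 0.8, so result = 1
~p: Gödel ¬ of 0.7 = 0 (operand ≠ 0)
(((r & q) -> r) -> ~p): 1 > 0, so result = 0
(((q -> p) | p) -> (((r & q) -> r) -> ~p)): 1 > 0, so result = 0
~(((q -> p) | p) -> (((r & q) -> r) -> ~p)): Gödel ¬ of 0 = 1 (operand is 0)
~q: Gödel ¬ of 0.3 = 0 (operand ≠ 0)
(p & ~q) = min(0.7, 0) = 0
~(p & ~q): Gödel ¬ of 0 = 1 (operand is 0)
(q | ~(p & ~q)) = max(0.3, 1) = 1
(~(((q -> p) | p) -> (((r & q) -> r) -> ~p)) | (q | ~(p & ~q))) = max(1, 1) = 1
((~(((q -> p) | p) -> (((r & q) -> r) -> ~p)) | (q | ~(p & ~q))) -> q): 1 > 0.3, so result = 0.3
~((~(((q -> p) | p) -> (((r & q) -> r) -> ~p)) | (q | ~(p & ~q))) -> q): Gödel ¬ of 0.3 = 0 (operand ≠ 0)
(p -> ~((~(((q -> p) | p) -> (((r & q) -> r) -> ~p)) | (q | ~(p & ~q))) -> q)): 0.7 > 0, so result = 0

0.00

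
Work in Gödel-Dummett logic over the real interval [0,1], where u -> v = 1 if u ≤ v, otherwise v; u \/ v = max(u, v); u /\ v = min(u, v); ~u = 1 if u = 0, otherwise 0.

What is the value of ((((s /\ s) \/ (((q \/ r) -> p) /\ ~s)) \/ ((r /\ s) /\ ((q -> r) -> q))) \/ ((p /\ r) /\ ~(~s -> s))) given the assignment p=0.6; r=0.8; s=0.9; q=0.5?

0.90

(s /\ s) = min(0.9, 0.9) = 0.9
(q \/ r) = max(0.5, 0.8) = 0.8
((q \/ r) -> p): 0.8 > 0.6, so result = 0.6
~s: Gödel ¬ of 0.9 = 0 (operand ≠ 0)
(((q \/ r) -> p) /\ ~s) = min(0.6, 0) = 0
((s /\ s) \/ (((q \/ r) -> p) /\ ~s)) = max(0.9, 0) = 0.9
(r /\ s) = min(0.8, 0.9) = 0.8
(q -> r): 0.5 ≤ 0.8, so result = 1
((q -> r) -> q): 1 > 0.5, so result = 0.5
((r /\ s) /\ ((q -> r) -> q)) = min(0.8, 0.5) = 0.5
(((s /\ s) \/ (((q \/ r) -> p) /\ ~s)) \/ ((r /\ s) /\ ((q -> r) -> q))) = max(0.9, 0.5) = 0.9
(p /\ r) = min(0.6, 0.8) = 0.6
~s: Gödel ¬ of 0.9 = 0 (operand ≠ 0)
(~s -> s): 0 ≤ 0.9, so result = 1
~(~s -> s): Gödel ¬ of 1 = 0 (operand ≠ 0)
((p /\ r) /\ ~(~s -> s)) = min(0.6, 0) = 0
((((s /\ s) \/ (((q \/ r) -> p) /\ ~s)) \/ ((r /\ s) /\ ((q -> r) -> q))) \/ ((p /\ r) /\ ~(~s -> s))) = max(0.9, 0) = 0.9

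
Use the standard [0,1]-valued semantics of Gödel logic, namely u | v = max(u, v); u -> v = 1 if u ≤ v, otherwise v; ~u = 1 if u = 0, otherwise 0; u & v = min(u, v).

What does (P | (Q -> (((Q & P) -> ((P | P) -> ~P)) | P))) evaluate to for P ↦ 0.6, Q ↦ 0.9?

(Q & P) = min(0.9, 0.6) = 0.6
(P | P) = max(0.6, 0.6) = 0.6
~P: Gödel ¬ of 0.6 = 0 (operand ≠ 0)
((P | P) -> ~P): 0.6 > 0, so result = 0
((Q & P) -> ((P | P) -> ~P)): 0.6 > 0, so result = 0
(((Q & P) -> ((P | P) -> ~P)) | P) = max(0, 0.6) = 0.6
(Q -> (((Q & P) -> ((P | P) -> ~P)) | P)): 0.9 > 0.6, so result = 0.6
(P | (Q -> (((Q & P) -> ((P | P) -> ~P)) | P))) = max(0.6, 0.6) = 0.6

0.60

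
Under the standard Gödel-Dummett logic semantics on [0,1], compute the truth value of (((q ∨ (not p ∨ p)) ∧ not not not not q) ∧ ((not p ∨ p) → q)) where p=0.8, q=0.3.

0.30

not p: Gödel ¬ of 0.8 = 0 (operand ≠ 0)
(not p ∨ p) = max(0, 0.8) = 0.8
(q ∨ (not p ∨ p)) = max(0.3, 0.8) = 0.8
not q: Gödel ¬ of 0.3 = 0 (operand ≠ 0)
not not q: Gödel ¬ of 0 = 1 (operand is 0)
not not not q: Gödel ¬ of 1 = 0 (operand ≠ 0)
not not not not q: Gödel ¬ of 0 = 1 (operand is 0)
((q ∨ (not p ∨ p)) ∧ not not not not q) = min(0.8, 1) = 0.8
not p: Gödel ¬ of 0.8 = 0 (operand ≠ 0)
(not p ∨ p) = max(0, 0.8) = 0.8
((not p ∨ p) → q): 0.8 > 0.3, so result = 0.3
(((q ∨ (not p ∨ p)) ∧ not not not not q) ∧ ((not p ∨ p) → q)) = min(0.8, 0.3) = 0.3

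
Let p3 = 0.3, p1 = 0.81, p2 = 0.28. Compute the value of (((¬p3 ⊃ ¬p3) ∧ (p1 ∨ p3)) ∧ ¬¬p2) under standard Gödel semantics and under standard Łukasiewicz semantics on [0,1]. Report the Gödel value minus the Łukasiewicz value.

0.53

Gödel evaluation:
  ¬p3: Gödel ¬ of 0.3 = 0 (operand ≠ 0)
  ¬p3: Gödel ¬ of 0.3 = 0 (operand ≠ 0)
  (¬p3 ⊃ ¬p3): 0 ≤ 0, so result = 1
  (p1 ∨ p3) = max(0.81, 0.3) = 0.81
  ((¬p3 ⊃ ¬p3) ∧ (p1 ∨ p3)) = min(1, 0.81) = 0.81
  ¬p2: Gödel ¬ of 0.28 = 0 (operand ≠ 0)
  ¬¬p2: Gödel ¬ of 0 = 1 (operand is 0)
  (((¬p3 ⊃ ¬p3) ∧ (p1 ∨ p3)) ∧ ¬¬p2) = min(0.81, 1) = 0.81
  Gödel value = 0.81
Łukasiewicz evaluation:
  ¬p3: Łukasiewicz ¬ gives 1 − 0.3 = 0.7
  ¬p3: Łukasiewicz ¬ gives 1 − 0.3 = 0.7
  (¬p3 ⊃ ¬p3): min(1, 1 − 0.7 + 0.7) = 1
  (p1 ∨ p3) = max(0.81, 0.3) = 0.81
  ((¬p3 ⊃ ¬p3) ∧ (p1 ∨ p3)) = min(1, 0.81) = 0.81
  ¬p2: Łukasiewicz ¬ gives 1 − 0.28 = 0.72
  ¬¬p2: Łukasiewicz ¬ gives 1 − 0.72 = 0.28
  (((¬p3 ⊃ ¬p3) ∧ (p1 ∨ p3)) ∧ ¬¬p2) = min(0.81, 0.28) = 0.28
  Łukasiewicz value = 0.28
Difference: 0.81 − 0.28 = 0.53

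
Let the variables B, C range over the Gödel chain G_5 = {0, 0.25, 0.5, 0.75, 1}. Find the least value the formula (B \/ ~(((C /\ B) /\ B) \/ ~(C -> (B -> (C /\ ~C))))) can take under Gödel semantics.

The minimum is attained at B = 0.25, C = 0.25:
  (C /\ B) = min(0.25, 0.25) = 0.25
  ((C /\ B) /\ B) = min(0.25, 0.25) = 0.25
  ~C: Gödel ¬ of 0.25 = 0 (operand ≠ 0)
  (C /\ ~C) = min(0.25, 0) = 0
  (B -> (C /\ ~C)): 0.25 > 0, so result = 0
  (C -> (B -> (C /\ ~C))): 0.25 > 0, so result = 0
  ~(C -> (B -> (C /\ ~C))): Gödel ¬ of 0 = 1 (operand is 0)
  (((C /\ B) /\ B) \/ ~(C -> (B -> (C /\ ~C)))) = max(0.25, 1) = 1
  ~(((C /\ B) /\ B) \/ ~(C -> (B -> (C /\ ~C)))): Gödel ¬ of 1 = 0 (operand ≠ 0)
  (B \/ ~(((C /\ B) /\ B) \/ ~(C -> (B -> (C /\ ~C))))) = max(0.25, 0) = 0.25
Checking all 25 assignments confirms none give a value below 0.25.

0.25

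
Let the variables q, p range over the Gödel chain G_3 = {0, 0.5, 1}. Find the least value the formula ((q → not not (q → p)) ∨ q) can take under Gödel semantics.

The minimum is attained at q = 0.5, p = 0:
  (q → p): 0.5 > 0, so result = 0
  not (q → p): Gödel ¬ of 0 = 1 (operand is 0)
  not not (q → p): Gödel ¬ of 1 = 0 (operand ≠ 0)
  (q → not not (q → p)): 0.5 > 0, so result = 0
  ((q → not not (q → p)) ∨ q) = max(0, 0.5) = 0.5
Checking all 9 assignments confirms none give a value below 0.50.

0.50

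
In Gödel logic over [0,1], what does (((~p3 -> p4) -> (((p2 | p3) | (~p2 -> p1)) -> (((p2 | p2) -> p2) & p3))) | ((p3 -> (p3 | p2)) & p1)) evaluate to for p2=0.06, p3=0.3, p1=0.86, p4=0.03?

0.86

~p3: Gödel ¬ of 0.3 = 0 (operand ≠ 0)
(~p3 -> p4): 0 ≤ 0.03, so result = 1
(p2 | p3) = max(0.06, 0.3) = 0.3
~p2: Gödel ¬ of 0.06 = 0 (operand ≠ 0)
(~p2 -> p1): 0 ≤ 0.86, so result = 1
((p2 | p3) | (~p2 -> p1)) = max(0.3, 1) = 1
(p2 | p2) = max(0.06, 0.06) = 0.06
((p2 | p2) -> p2): 0.06 ≤ 0.06, so result = 1
(((p2 | p2) -> p2) & p3) = min(1, 0.3) = 0.3
(((p2 | p3) | (~p2 -> p1)) -> (((p2 | p2) -> p2) & p3)): 1 > 0.3, so result = 0.3
((~p3 -> p4) -> (((p2 | p3) | (~p2 -> p1)) -> (((p2 | p2) -> p2) & p3))): 1 > 0.3, so result = 0.3
(p3 | p2) = max(0.3, 0.06) = 0.3
(p3 -> (p3 | p2)): 0.3 ≤ 0.3, so result = 1
((p3 -> (p3 | p2)) & p1) = min(1, 0.86) = 0.86
(((~p3 -> p4) -> (((p2 | p3) | (~p2 -> p1)) -> (((p2 | p2) -> p2) & p3))) | ((p3 -> (p3 | p2)) & p1)) = max(0.3, 0.86) = 0.86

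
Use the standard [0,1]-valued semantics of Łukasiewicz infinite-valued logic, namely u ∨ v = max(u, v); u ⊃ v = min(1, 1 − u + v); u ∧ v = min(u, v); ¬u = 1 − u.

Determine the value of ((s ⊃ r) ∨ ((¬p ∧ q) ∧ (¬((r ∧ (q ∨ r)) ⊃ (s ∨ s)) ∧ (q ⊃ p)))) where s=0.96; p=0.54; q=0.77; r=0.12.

(s ⊃ r): min(1, 1 − 0.96 + 0.12) = 0.16
¬p: Łukasiewicz ¬ gives 1 − 0.54 = 0.46
(¬p ∧ q) = min(0.46, 0.77) = 0.46
(q ∨ r) = max(0.77, 0.12) = 0.77
(r ∧ (q ∨ r)) = min(0.12, 0.77) = 0.12
(s ∨ s) = max(0.96, 0.96) = 0.96
((r ∧ (q ∨ r)) ⊃ (s ∨ s)): min(1, 1 − 0.12 + 0.96) = 1
¬((r ∧ (q ∨ r)) ⊃ (s ∨ s)): Łukasiewicz ¬ gives 1 − 1 = 0
(q ⊃ p): min(1, 1 − 0.77 + 0.54) = 0.77
(¬((r ∧ (q ∨ r)) ⊃ (s ∨ s)) ∧ (q ⊃ p)) = min(0, 0.77) = 0
((¬p ∧ q) ∧ (¬((r ∧ (q ∨ r)) ⊃ (s ∨ s)) ∧ (q ⊃ p))) = min(0.46, 0) = 0
((s ⊃ r) ∨ ((¬p ∧ q) ∧ (¬((r ∧ (q ∨ r)) ⊃ (s ∨ s)) ∧ (q ⊃ p)))) = max(0.16, 0) = 0.16

0.16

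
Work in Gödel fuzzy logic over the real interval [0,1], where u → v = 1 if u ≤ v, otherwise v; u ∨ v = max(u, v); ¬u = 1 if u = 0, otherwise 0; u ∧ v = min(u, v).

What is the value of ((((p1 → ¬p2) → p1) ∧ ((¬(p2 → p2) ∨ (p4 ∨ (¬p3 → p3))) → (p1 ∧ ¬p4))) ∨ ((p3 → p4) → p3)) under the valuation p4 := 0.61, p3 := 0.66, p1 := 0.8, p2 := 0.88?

¬p2: Gödel ¬ of 0.88 = 0 (operand ≠ 0)
(p1 → ¬p2): 0.8 > 0, so result = 0
((p1 → ¬p2) → p1): 0 ≤ 0.8, so result = 1
(p2 → p2): 0.88 ≤ 0.88, so result = 1
¬(p2 → p2): Gödel ¬ of 1 = 0 (operand ≠ 0)
¬p3: Gödel ¬ of 0.66 = 0 (operand ≠ 0)
(¬p3 → p3): 0 ≤ 0.66, so result = 1
(p4 ∨ (¬p3 → p3)) = max(0.61, 1) = 1
(¬(p2 → p2) ∨ (p4 ∨ (¬p3 → p3))) = max(0, 1) = 1
¬p4: Gödel ¬ of 0.61 = 0 (operand ≠ 0)
(p1 ∧ ¬p4) = min(0.8, 0) = 0
((¬(p2 → p2) ∨ (p4 ∨ (¬p3 → p3))) → (p1 ∧ ¬p4)): 1 > 0, so result = 0
(((p1 → ¬p2) → p1) ∧ ((¬(p2 → p2) ∨ (p4 ∨ (¬p3 → p3))) → (p1 ∧ ¬p4))) = min(1, 0) = 0
(p3 → p4): 0.66 > 0.61, so result = 0.61
((p3 → p4) → p3): 0.61 ≤ 0.66, so result = 1
((((p1 → ¬p2) → p1) ∧ ((¬(p2 → p2) ∨ (p4 ∨ (¬p3 → p3))) → (p1 ∧ ¬p4))) ∨ ((p3 → p4) → p3)) = max(0, 1) = 1

1.00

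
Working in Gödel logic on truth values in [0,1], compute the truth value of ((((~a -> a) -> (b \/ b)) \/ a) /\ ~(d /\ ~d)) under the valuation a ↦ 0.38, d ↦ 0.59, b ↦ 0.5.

0.50

~a: Gödel ¬ of 0.38 = 0 (operand ≠ 0)
(~a -> a): 0 ≤ 0.38, so result = 1
(b \/ b) = max(0.5, 0.5) = 0.5
((~a -> a) -> (b \/ b)): 1 > 0.5, so result = 0.5
(((~a -> a) -> (b \/ b)) \/ a) = max(0.5, 0.38) = 0.5
~d: Gödel ¬ of 0.59 = 0 (operand ≠ 0)
(d /\ ~d) = min(0.59, 0) = 0
~(d /\ ~d): Gödel ¬ of 0 = 1 (operand is 0)
((((~a -> a) -> (b \/ b)) \/ a) /\ ~(d /\ ~d)) = min(0.5, 1) = 0.5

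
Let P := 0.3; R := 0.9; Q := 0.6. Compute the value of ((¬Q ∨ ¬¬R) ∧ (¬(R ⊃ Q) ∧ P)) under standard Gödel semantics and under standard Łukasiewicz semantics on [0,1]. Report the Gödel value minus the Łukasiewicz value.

Gödel evaluation:
  ¬Q: Gödel ¬ of 0.6 = 0 (operand ≠ 0)
  ¬R: Gödel ¬ of 0.9 = 0 (operand ≠ 0)
  ¬¬R: Gödel ¬ of 0 = 1 (operand is 0)
  (¬Q ∨ ¬¬R) = max(0, 1) = 1
  (R ⊃ Q): 0.9 > 0.6, so result = 0.6
  ¬(R ⊃ Q): Gödel ¬ of 0.6 = 0 (operand ≠ 0)
  (¬(R ⊃ Q) ∧ P) = min(0, 0.3) = 0
  ((¬Q ∨ ¬¬R) ∧ (¬(R ⊃ Q) ∧ P)) = min(1, 0) = 0
  Gödel value = 0
Łukasiewicz evaluation:
  ¬Q: Łukasiewicz ¬ gives 1 − 0.6 = 0.4
  ¬R: Łukasiewicz ¬ gives 1 − 0.9 = 0.1
  ¬¬R: Łukasiewicz ¬ gives 1 − 0.1 = 0.9
  (¬Q ∨ ¬¬R) = max(0.4, 0.9) = 0.9
  (R ⊃ Q): min(1, 1 − 0.9 + 0.6) = 0.7
  ¬(R ⊃ Q): Łukasiewicz ¬ gives 1 − 0.7 = 0.3
  (¬(R ⊃ Q) ∧ P) = min(0.3, 0.3) = 0.3
  ((¬Q ∨ ¬¬R) ∧ (¬(R ⊃ Q) ∧ P)) = min(0.9, 0.3) = 0.3
  Łukasiewicz value = 0.3
Difference: 0 − 0.3 = -0.30

-0.30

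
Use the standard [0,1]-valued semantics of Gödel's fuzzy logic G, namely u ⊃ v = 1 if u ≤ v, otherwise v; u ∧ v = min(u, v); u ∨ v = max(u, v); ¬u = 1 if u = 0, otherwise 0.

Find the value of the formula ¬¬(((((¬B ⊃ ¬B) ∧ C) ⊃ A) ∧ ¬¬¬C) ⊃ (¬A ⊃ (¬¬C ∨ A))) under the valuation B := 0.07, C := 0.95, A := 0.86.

1.00

¬B: Gödel ¬ of 0.07 = 0 (operand ≠ 0)
¬B: Gödel ¬ of 0.07 = 0 (operand ≠ 0)
(¬B ⊃ ¬B): 0 ≤ 0, so result = 1
((¬B ⊃ ¬B) ∧ C) = min(1, 0.95) = 0.95
(((¬B ⊃ ¬B) ∧ C) ⊃ A): 0.95 > 0.86, so result = 0.86
¬C: Gödel ¬ of 0.95 = 0 (operand ≠ 0)
¬¬C: Gödel ¬ of 0 = 1 (operand is 0)
¬¬¬C: Gödel ¬ of 1 = 0 (operand ≠ 0)
((((¬B ⊃ ¬B) ∧ C) ⊃ A) ∧ ¬¬¬C) = min(0.86, 0) = 0
¬A: Gödel ¬ of 0.86 = 0 (operand ≠ 0)
¬C: Gödel ¬ of 0.95 = 0 (operand ≠ 0)
¬¬C: Gödel ¬ of 0 = 1 (operand is 0)
(¬¬C ∨ A) = max(1, 0.86) = 1
(¬A ⊃ (¬¬C ∨ A)): 0 ≤ 1, so result = 1
(((((¬B ⊃ ¬B) ∧ C) ⊃ A) ∧ ¬¬¬C) ⊃ (¬A ⊃ (¬¬C ∨ A))): 0 ≤ 1, so result = 1
¬(((((¬B ⊃ ¬B) ∧ C) ⊃ A) ∧ ¬¬¬C) ⊃ (¬A ⊃ (¬¬C ∨ A))): Gödel ¬ of 1 = 0 (operand ≠ 0)
¬¬(((((¬B ⊃ ¬B) ∧ C) ⊃ A) ∧ ¬¬¬C) ⊃ (¬A ⊃ (¬¬C ∨ A))): Gödel ¬ of 0 = 1 (operand is 0)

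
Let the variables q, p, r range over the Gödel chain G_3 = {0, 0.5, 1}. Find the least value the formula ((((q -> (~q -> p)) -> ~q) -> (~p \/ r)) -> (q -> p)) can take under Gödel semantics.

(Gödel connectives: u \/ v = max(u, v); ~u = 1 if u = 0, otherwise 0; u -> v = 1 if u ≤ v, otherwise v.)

0.00

The minimum is attained at q = 0.5, p = 0, r = 0:
  ~q: Gödel ¬ of 0.5 = 0 (operand ≠ 0)
  (~q -> p): 0 ≤ 0, so result = 1
  (q -> (~q -> p)): 0.5 ≤ 1, so result = 1
  ~q: Gödel ¬ of 0.5 = 0 (operand ≠ 0)
  ((q -> (~q -> p)) -> ~q): 1 > 0, so result = 0
  ~p: Gödel ¬ of 0 = 1 (operand is 0)
  (~p \/ r) = max(1, 0) = 1
  (((q -> (~q -> p)) -> ~q) -> (~p \/ r)): 0 ≤ 1, so result = 1
  (q -> p): 0.5 > 0, so result = 0
  ((((q -> (~q -> p)) -> ~q) -> (~p \/ r)) -> (q -> p)): 1 > 0, so result = 0
Checking all 27 assignments confirms none give a value below 0.00.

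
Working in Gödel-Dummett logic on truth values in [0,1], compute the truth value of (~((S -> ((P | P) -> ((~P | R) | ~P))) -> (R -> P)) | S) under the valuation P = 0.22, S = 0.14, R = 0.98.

(P | P) = max(0.22, 0.22) = 0.22
~P: Gödel ¬ of 0.22 = 0 (operand ≠ 0)
(~P | R) = max(0, 0.98) = 0.98
~P: Gödel ¬ of 0.22 = 0 (operand ≠ 0)
((~P | R) | ~P) = max(0.98, 0) = 0.98
((P | P) -> ((~P | R) | ~P)): 0.22 ≤ 0.98, so result = 1
(S -> ((P | P) -> ((~P | R) | ~P))): 0.14 ≤ 1, so result = 1
(R -> P): 0.98 > 0.22, so result = 0.22
((S -> ((P | P) -> ((~P | R) | ~P))) -> (R -> P)): 1 > 0.22, so result = 0.22
~((S -> ((P | P) -> ((~P | R) | ~P))) -> (R -> P)): Gödel ¬ of 0.22 = 0 (operand ≠ 0)
(~((S -> ((P | P) -> ((~P | R) | ~P))) -> (R -> P)) | S) = max(0, 0.14) = 0.14

0.14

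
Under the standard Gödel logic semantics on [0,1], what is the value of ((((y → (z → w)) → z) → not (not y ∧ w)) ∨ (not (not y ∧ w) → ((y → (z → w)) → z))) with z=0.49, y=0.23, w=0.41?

1.00

(z → w): 0.49 > 0.41, so result = 0.41
(y → (z → w)): 0.23 ≤ 0.41, so result = 1
((y → (z → w)) → z): 1 > 0.49, so result = 0.49
not y: Gödel ¬ of 0.23 = 0 (operand ≠ 0)
(not y ∧ w) = min(0, 0.41) = 0
not (not y ∧ w): Gödel ¬ of 0 = 1 (operand is 0)
(((y → (z → w)) → z) → not (not y ∧ w)): 0.49 ≤ 1, so result = 1
not y: Gödel ¬ of 0.23 = 0 (operand ≠ 0)
(not y ∧ w) = min(0, 0.41) = 0
not (not y ∧ w): Gödel ¬ of 0 = 1 (operand is 0)
(z → w): 0.49 > 0.41, so result = 0.41
(y → (z → w)): 0.23 ≤ 0.41, so result = 1
((y → (z → w)) → z): 1 > 0.49, so result = 0.49
(not (not y ∧ w) → ((y → (z → w)) → z)): 1 > 0.49, so result = 0.49
((((y → (z → w)) → z) → not (not y ∧ w)) ∨ (not (not y ∧ w) → ((y → (z → w)) → z))) = max(1, 0.49) = 1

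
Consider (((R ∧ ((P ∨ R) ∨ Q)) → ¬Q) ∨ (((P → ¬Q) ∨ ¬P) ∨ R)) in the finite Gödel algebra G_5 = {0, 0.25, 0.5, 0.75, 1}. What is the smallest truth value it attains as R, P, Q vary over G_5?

The minimum is attained at R = 0.25, P = 0.25, Q = 0.25:
  (P ∨ R) = max(0.25, 0.25) = 0.25
  ((P ∨ R) ∨ Q) = max(0.25, 0.25) = 0.25
  (R ∧ ((P ∨ R) ∨ Q)) = min(0.25, 0.25) = 0.25
  ¬Q: Gödel ¬ of 0.25 = 0 (operand ≠ 0)
  ((R ∧ ((P ∨ R) ∨ Q)) → ¬Q): 0.25 > 0, so result = 0
  ¬Q: Gödel ¬ of 0.25 = 0 (operand ≠ 0)
  (P → ¬Q): 0.25 > 0, so result = 0
  ¬P: Gödel ¬ of 0.25 = 0 (operand ≠ 0)
  ((P → ¬Q) ∨ ¬P) = max(0, 0) = 0
  (((P → ¬Q) ∨ ¬P) ∨ R) = max(0, 0.25) = 0.25
  (((R ∧ ((P ∨ R) ∨ Q)) → ¬Q) ∨ (((P → ¬Q) ∨ ¬P) ∨ R)) = max(0, 0.25) = 0.25
Checking all 125 assignments confirms none give a value below 0.25.

0.25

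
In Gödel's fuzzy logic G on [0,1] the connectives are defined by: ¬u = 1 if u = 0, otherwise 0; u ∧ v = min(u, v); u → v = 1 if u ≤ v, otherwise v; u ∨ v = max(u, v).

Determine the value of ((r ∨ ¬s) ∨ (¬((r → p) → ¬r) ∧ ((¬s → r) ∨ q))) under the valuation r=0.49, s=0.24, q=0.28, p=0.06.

¬s: Gödel ¬ of 0.24 = 0 (operand ≠ 0)
(r ∨ ¬s) = max(0.49, 0) = 0.49
(r → p): 0.49 > 0.06, so result = 0.06
¬r: Gödel ¬ of 0.49 = 0 (operand ≠ 0)
((r → p) → ¬r): 0.06 > 0, so result = 0
¬((r → p) → ¬r): Gödel ¬ of 0 = 1 (operand is 0)
¬s: Gödel ¬ of 0.24 = 0 (operand ≠ 0)
(¬s → r): 0 ≤ 0.49, so result = 1
((¬s → r) ∨ q) = max(1, 0.28) = 1
(¬((r → p) → ¬r) ∧ ((¬s → r) ∨ q)) = min(1, 1) = 1
((r ∨ ¬s) ∨ (¬((r → p) → ¬r) ∧ ((¬s → r) ∨ q))) = max(0.49, 1) = 1

1.00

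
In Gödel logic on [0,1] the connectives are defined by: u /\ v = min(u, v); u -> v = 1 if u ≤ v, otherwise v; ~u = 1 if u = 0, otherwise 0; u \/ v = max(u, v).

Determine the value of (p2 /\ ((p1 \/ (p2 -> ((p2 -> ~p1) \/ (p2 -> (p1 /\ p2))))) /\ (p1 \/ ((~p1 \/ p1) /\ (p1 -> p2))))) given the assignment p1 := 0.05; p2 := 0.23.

0.05

~p1: Gödel ¬ of 0.05 = 0 (operand ≠ 0)
(p2 -> ~p1): 0.23 > 0, so result = 0
(p1 /\ p2) = min(0.05, 0.23) = 0.05
(p2 -> (p1 /\ p2)): 0.23 > 0.05, so result = 0.05
((p2 -> ~p1) \/ (p2 -> (p1 /\ p2))) = max(0, 0.05) = 0.05
(p2 -> ((p2 -> ~p1) \/ (p2 -> (p1 /\ p2)))): 0.23 > 0.05, so result = 0.05
(p1 \/ (p2 -> ((p2 -> ~p1) \/ (p2 -> (p1 /\ p2))))) = max(0.05, 0.05) = 0.05
~p1: Gödel ¬ of 0.05 = 0 (operand ≠ 0)
(~p1 \/ p1) = max(0, 0.05) = 0.05
(p1 -> p2): 0.05 ≤ 0.23, so result = 1
((~p1 \/ p1) /\ (p1 -> p2)) = min(0.05, 1) = 0.05
(p1 \/ ((~p1 \/ p1) /\ (p1 -> p2))) = max(0.05, 0.05) = 0.05
((p1 \/ (p2 -> ((p2 -> ~p1) \/ (p2 -> (p1 /\ p2))))) /\ (p1 \/ ((~p1 \/ p1) /\ (p1 -> p2)))) = min(0.05, 0.05) = 0.05
(p2 /\ ((p1 \/ (p2 -> ((p2 -> ~p1) \/ (p2 -> (p1 /\ p2))))) /\ (p1 \/ ((~p1 \/ p1) /\ (p1 -> p2))))) = min(0.23, 0.05) = 0.05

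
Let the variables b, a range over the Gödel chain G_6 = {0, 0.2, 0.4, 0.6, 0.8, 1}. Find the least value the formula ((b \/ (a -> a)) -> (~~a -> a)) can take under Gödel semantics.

The minimum is attained at b = 0, a = 0.2:
  (a -> a): 0.2 ≤ 0.2, so result = 1
  (b \/ (a -> a)) = max(0, 1) = 1
  ~a: Gödel ¬ of 0.2 = 0 (operand ≠ 0)
  ~~a: Gödel ¬ of 0 = 1 (operand is 0)
  (~~a -> a): 1 > 0.2, so result = 0.2
  ((b \/ (a -> a)) -> (~~a -> a)): 1 > 0.2, so result = 0.2
Checking all 36 assignments confirms none give a value below 0.20.

0.20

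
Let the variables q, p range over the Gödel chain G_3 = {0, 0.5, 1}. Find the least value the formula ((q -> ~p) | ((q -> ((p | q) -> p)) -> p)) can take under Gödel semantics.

The minimum is attained at q = 0.5, p = 0.5:
  ~p: Gödel ¬ of 0.5 = 0 (operand ≠ 0)
  (q -> ~p): 0.5 > 0, so result = 0
  (p | q) = max(0.5, 0.5) = 0.5
  ((p | q) -> p): 0.5 ≤ 0.5, so result = 1
  (q -> ((p | q) -> p)): 0.5 ≤ 1, so result = 1
  ((q -> ((p | q) -> p)) -> p): 1 > 0.5, so result = 0.5
  ((q -> ~p) | ((q -> ((p | q) -> p)) -> p)) = max(0, 0.5) = 0.5
Checking all 9 assignments confirms none give a value below 0.50.

0.50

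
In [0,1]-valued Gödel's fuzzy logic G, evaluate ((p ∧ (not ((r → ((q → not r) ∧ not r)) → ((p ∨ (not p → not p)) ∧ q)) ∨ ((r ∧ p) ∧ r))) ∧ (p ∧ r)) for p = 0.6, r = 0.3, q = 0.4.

0.30

not r: Gödel ¬ of 0.3 = 0 (operand ≠ 0)
(q → not r): 0.4 > 0, so result = 0
not r: Gödel ¬ of 0.3 = 0 (operand ≠ 0)
((q → not r) ∧ not r) = min(0, 0) = 0
(r → ((q → not r) ∧ not r)): 0.3 > 0, so result = 0
not p: Gödel ¬ of 0.6 = 0 (operand ≠ 0)
not p: Gödel ¬ of 0.6 = 0 (operand ≠ 0)
(not p → not p): 0 ≤ 0, so result = 1
(p ∨ (not p → not p)) = max(0.6, 1) = 1
((p ∨ (not p → not p)) ∧ q) = min(1, 0.4) = 0.4
((r → ((q → not r) ∧ not r)) → ((p ∨ (not p → not p)) ∧ q)): 0 ≤ 0.4, so result = 1
not ((r → ((q → not r) ∧ not r)) → ((p ∨ (not p → not p)) ∧ q)): Gödel ¬ of 1 = 0 (operand ≠ 0)
(r ∧ p) = min(0.3, 0.6) = 0.3
((r ∧ p) ∧ r) = min(0.3, 0.3) = 0.3
(not ((r → ((q → not r) ∧ not r)) → ((p ∨ (not p → not p)) ∧ q)) ∨ ((r ∧ p) ∧ r)) = max(0, 0.3) = 0.3
(p ∧ (not ((r → ((q → not r) ∧ not r)) → ((p ∨ (not p → not p)) ∧ q)) ∨ ((r ∧ p) ∧ r))) = min(0.6, 0.3) = 0.3
(p ∧ r) = min(0.6, 0.3) = 0.3
((p ∧ (not ((r → ((q → not r) ∧ not r)) → ((p ∨ (not p → not p)) ∧ q)) ∨ ((r ∧ p) ∧ r))) ∧ (p ∧ r)) = min(0.3, 0.3) = 0.3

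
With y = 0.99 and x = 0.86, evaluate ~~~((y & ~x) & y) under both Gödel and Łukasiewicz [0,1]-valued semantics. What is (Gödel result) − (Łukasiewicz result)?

0.14

Gödel evaluation:
  ~x: Gödel ¬ of 0.86 = 0 (operand ≠ 0)
  (y & ~x) = min(0.99, 0) = 0
  ((y & ~x) & y) = min(0, 0.99) = 0
  ~((y & ~x) & y): Gödel ¬ of 0 = 1 (operand is 0)
  ~~((y & ~x) & y): Gödel ¬ of 1 = 0 (operand ≠ 0)
  ~~~((y & ~x) & y): Gödel ¬ of 0 = 1 (operand is 0)
  Gödel value = 1
Łukasiewicz evaluation:
  ~x: Łukasiewicz ¬ gives 1 − 0.86 = 0.14
  (y & ~x) = min(0.99, 0.14) = 0.14
  ((y & ~x) & y) = min(0.14, 0.99) = 0.14
  ~((y & ~x) & y): Łukasiewicz ¬ gives 1 − 0.14 = 0.86
  ~~((y & ~x) & y): Łukasiewicz ¬ gives 1 − 0.86 = 0.14
  ~~~((y & ~x) & y): Łukasiewicz ¬ gives 1 − 0.14 = 0.86
  Łukasiewicz value = 0.86
Difference: 1 − 0.86 = 0.14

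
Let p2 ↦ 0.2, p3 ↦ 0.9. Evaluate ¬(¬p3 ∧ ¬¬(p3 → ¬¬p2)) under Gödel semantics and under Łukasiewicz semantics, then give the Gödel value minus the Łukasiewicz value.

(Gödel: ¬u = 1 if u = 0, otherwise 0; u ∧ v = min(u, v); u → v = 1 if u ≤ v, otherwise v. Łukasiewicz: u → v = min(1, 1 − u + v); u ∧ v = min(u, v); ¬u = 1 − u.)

Gödel evaluation:
  ¬p3: Gödel ¬ of 0.9 = 0 (operand ≠ 0)
  ¬p2: Gödel ¬ of 0.2 = 0 (operand ≠ 0)
  ¬¬p2: Gödel ¬ of 0 = 1 (operand is 0)
  (p3 → ¬¬p2): 0.9 ≤ 1, so result = 1
  ¬(p3 → ¬¬p2): Gödel ¬ of 1 = 0 (operand ≠ 0)
  ¬¬(p3 → ¬¬p2): Gödel ¬ of 0 = 1 (operand is 0)
  (¬p3 ∧ ¬¬(p3 → ¬¬p2)) = min(0, 1) = 0
  ¬(¬p3 ∧ ¬¬(p3 → ¬¬p2)): Gödel ¬ of 0 = 1 (operand is 0)
  Gödel value = 1
Łukasiewicz evaluation:
  ¬p3: Łukasiewicz ¬ gives 1 − 0.9 = 0.1
  ¬p2: Łukasiewicz ¬ gives 1 − 0.2 = 0.8
  ¬¬p2: Łukasiewicz ¬ gives 1 − 0.8 = 0.2
  (p3 → ¬¬p2): min(1, 1 − 0.9 + 0.2) = 0.3
  ¬(p3 → ¬¬p2): Łukasiewicz ¬ gives 1 − 0.3 = 0.7
  ¬¬(p3 → ¬¬p2): Łukasiewicz ¬ gives 1 − 0.7 = 0.3
  (¬p3 ∧ ¬¬(p3 → ¬¬p2)) = min(0.1, 0.3) = 0.1
  ¬(¬p3 ∧ ¬¬(p3 → ¬¬p2)): Łukasiewicz ¬ gives 1 − 0.1 = 0.9
  Łukasiewicz value = 0.9
Difference: 1 − 0.9 = 0.10

0.10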